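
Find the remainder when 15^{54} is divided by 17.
By Fermat: 15^{16} ≡ 1 (mod 17). 54 = 3×16 + 6. So 15^{54} ≡ 15^{6} ≡ 13 (mod 17)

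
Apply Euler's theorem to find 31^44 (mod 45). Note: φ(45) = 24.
By Euler: 31^{24} ≡ 1 (mod 45) since gcd(31, 45) = 1. 44 = 1×24 + 20. So 31^{44} ≡ 31^{20} ≡ 16 (mod 45)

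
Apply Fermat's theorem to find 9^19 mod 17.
By Fermat: 9^{16} ≡ 1 mod 17. So 9^{19} = 9^{16} · 9^{3} ≡ 9^{3} ≡ 15 mod 17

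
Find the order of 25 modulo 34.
Powers of 25 mod 34: 25^1≡25, 25^2≡13, 25^3≡19, 25^4≡33, 25^5≡9, 25^6≡21, 25^7≡15, 25^8≡1. Order = 8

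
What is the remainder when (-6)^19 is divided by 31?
By repeated squaring mod 31: (-6)^{1}≡25, (-6)^{2}≡5, (-6)^{4}≡25, (-6)^{8}≡5, (-6)^{16}≡25. Then (-6)^{19} = (-6)^{16+2+1} ≡ 25 × 5 × 25 ≡ 25 mod 31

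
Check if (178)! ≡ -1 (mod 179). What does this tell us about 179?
(178)! mod 179 = 178. Since this equals -1 (mod 179), Wilson confirms 179 is prime.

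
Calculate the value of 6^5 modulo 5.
Using Fermat: 6^{4} ≡ 1 (mod 5). 5 ≡ 1 (mod 4). So 6^{5} ≡ 6^{1} ≡ 1 (mod 5)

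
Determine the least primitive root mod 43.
g = 3. For each prime q|42: 3^{21}≡42, 3^{14}≡36, 3^{6}≡41, none ≡ 1, so ord_43(3) = 42 and 3 is a primitive root.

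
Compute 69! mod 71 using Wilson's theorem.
(70)! = (69)! × (70) ≡ -1 mod 71. So (69)! ≡ -1 × (70)^(-1) ≡ (-1)×(-1) = 1 mod 71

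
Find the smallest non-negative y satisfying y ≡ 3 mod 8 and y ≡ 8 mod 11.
M = 8 × 11 = 88. M₁ = 11, y₁ ≡ 3 mod 8. M₂ = 8, y₂ ≡ 7 mod 11. y = 3×11×3 + 8×8×7 ≡ 19 mod 88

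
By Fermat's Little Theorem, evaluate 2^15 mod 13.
By Fermat: 2^{12} ≡ 1 mod 13. So 2^{15} = 2^{12} · 2^{3} ≡ 2^{3} ≡ 8 mod 13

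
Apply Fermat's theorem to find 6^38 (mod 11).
By Fermat: 6^{10} ≡ 1 (mod 11). 38 = 3×10 + 8. So 6^{38} ≡ 6^{8} ≡ 4 (mod 11)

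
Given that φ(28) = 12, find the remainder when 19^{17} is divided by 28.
By Euler: 19^{12} ≡ 1 (mod 28) since gcd(19, 28) = 1. 17 = 1×12 + 5. So 19^{17} ≡ 19^{5} ≡ 3 (mod 28)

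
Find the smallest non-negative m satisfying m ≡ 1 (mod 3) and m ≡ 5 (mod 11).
M = 3 × 11 = 33. M₁ = 11, y₁ ≡ 2 (mod 3). M₂ = 3, y₂ ≡ 4 (mod 11). m = 1×11×2 + 5×3×4 ≡ 16 (mod 33)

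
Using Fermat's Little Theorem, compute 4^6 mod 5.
By Fermat: 4^{4} ≡ 1 mod 5. So 4^{6} = 4^{4} · 4^{2} ≡ 4^{2} ≡ 1 mod 5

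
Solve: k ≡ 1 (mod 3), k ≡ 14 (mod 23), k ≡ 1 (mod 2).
M = 3 × 23 × 2 = 138. M₁ = 46, y₁ ≡ 1 (mod 3). M₂ = 6, y₂ ≡ 4 (mod 23). M₃ = 69, y₃ ≡ 1 (mod 2). k = 1×46×1 + 14×6×4 + 1×69×1 ≡ 37 (mod 138)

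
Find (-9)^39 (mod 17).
Using Fermat: (-9)^{16} ≡ 1 (mod 17). 39 ≡ 7 (mod 16). So (-9)^{39} ≡ (-9)^{7} ≡ 15 (mod 17)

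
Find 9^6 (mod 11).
By repeated squaring (mod 11): 9^{1}≡9, 9^{2}≡4, 9^{4}≡5. Then 9^{6} = 9^{4+2} ≡ 5 × 4 ≡ 9 (mod 11)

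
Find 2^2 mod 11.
2^{2} = 4 ≡ 4 mod 11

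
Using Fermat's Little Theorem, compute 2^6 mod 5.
By Fermat: 2^{4} ≡ 1 mod 5. So 2^{6} = 2^{4} · 2^{2} ≡ 2^{2} ≡ 4 mod 5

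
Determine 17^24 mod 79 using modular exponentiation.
By repeated squaring (mod 79): 17^{1}≡17, 17^{2}≡52, 17^{4}≡18, 17^{8}≡8, 17^{16}≡64. Then 17^{24} = 17^{16+8} ≡ 64 × 8 ≡ 38 (mod 79)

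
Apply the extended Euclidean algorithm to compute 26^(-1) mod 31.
Extended GCD: 26(6) + 31(-5) = 1. So 26^(-1) ≡ 6 (mod 31). Verify: 26 × 6 = 156 ≡ 1 (mod 31)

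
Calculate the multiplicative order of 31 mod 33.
Powers of 31 mod 33: 31^1≡31, 31^2≡4, 31^3≡25, 31^4≡16, 31^5≡1. Order = 5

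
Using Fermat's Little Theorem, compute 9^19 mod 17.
By Fermat: 9^{16} ≡ 1 (mod 17). So 9^{19} = 9^{16} · 9^{3} ≡ 9^{3} ≡ 15 (mod 17)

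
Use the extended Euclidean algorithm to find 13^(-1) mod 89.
Extended GCD: 13(-41) + 89(6) = 1. So 13^(-1) ≡ -41 ≡ 48 (mod 89). Verify: 13 × 48 = 624 ≡ 1 (mod 89)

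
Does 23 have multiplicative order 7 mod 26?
Powers of 23 mod 26: 23^1≡23, 23^2≡9, 23^3≡25, 23^4≡3, 23^5≡17, 23^6≡1. Already 23^6≡1, so the order is 6 < 7. No, the actual order is 6.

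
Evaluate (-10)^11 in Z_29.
By repeated squaring (mod 29): (-10)^{1}≡19, (-10)^{2}≡13, (-10)^{4}≡24, (-10)^{8}≡25. Then (-10)^{11} = (-10)^{8+2+1} ≡ 25 × 13 × 19 ≡ 27 (mod 29)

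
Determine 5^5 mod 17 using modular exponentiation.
By repeated squaring (mod 17): 5^{1}≡5, 5^{2}≡8, 5^{4}≡13. Then 5^{5} = 5^{4+1} ≡ 13 × 5 ≡ 14 (mod 17)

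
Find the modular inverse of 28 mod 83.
Since 83 is prime, by Fermat 28^(-1) ≡ 28^{81} ≡ 3 (mod 83). Verify: 28 × 3 = 84 ≡ 1 (mod 83)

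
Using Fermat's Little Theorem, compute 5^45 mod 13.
By Fermat: 5^{12} ≡ 1 (mod 13). 45 = 3×12 + 9. So 5^{45} ≡ 5^{9} ≡ 5 (mod 13)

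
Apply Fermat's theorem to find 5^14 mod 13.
By Fermat: 5^{12} ≡ 1 mod 13. So 5^{14} = 5^{12} · 5^{2} ≡ 5^{2} ≡ 12 mod 13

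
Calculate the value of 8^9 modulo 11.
By repeated squaring mod 11: 8^{1}≡8, 8^{2}≡9, 8^{4}≡4, 8^{8}≡5. Then 8^{9} = 8^{8+1} ≡ 5 × 8 ≡ 7 mod 11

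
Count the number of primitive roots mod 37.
A prime p has φ(p-1) primitive roots; here φ(36) = 12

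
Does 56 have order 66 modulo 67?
56^{33} ≡ 1 mod 67 and 33 < 66, so ord_67(56) = 33 ≠ 66 and 56 is not a primitive root.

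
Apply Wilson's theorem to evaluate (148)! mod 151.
(150)! = (148)! × (149) × (150) ≡ -1 mod 151. So (148)! ≡ -1 × [(150)(149)]^(-1) ≡ 75 mod 151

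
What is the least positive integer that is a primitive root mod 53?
g = 2. For each prime q|52: 2^{26}≡52, 2^{4}≡16, none ≡ 1, so ord_53(2) = 52 and 2 is a primitive root.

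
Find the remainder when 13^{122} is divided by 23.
By Fermat: 13^{22} ≡ 1 (mod 23). 122 = 5×22 + 12. So 13^{122} ≡ 13^{12} ≡ 13 (mod 23)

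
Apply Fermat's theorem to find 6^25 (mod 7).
By Fermat: 6^{6} ≡ 1 (mod 7). 25 = 4×6 + 1. So 6^{25} ≡ 6^{1} ≡ 6 (mod 7)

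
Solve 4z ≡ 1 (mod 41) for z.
Since 41 is prime, by Fermat 4^(-1) ≡ 4^{39} ≡ 31 (mod 41). Verify: 4 × 31 = 124 ≡ 1 (mod 41)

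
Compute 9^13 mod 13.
Using Fermat: 9^{12} ≡ 1 (mod 13). 13 ≡ 1 (mod 12). So 9^{13} ≡ 9^{1} ≡ 9 (mod 13)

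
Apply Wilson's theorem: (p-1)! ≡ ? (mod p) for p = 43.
By Wilson's theorem, (42)! ≡ -1 ≡ 42 (mod 43)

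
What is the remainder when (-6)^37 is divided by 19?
Using Fermat: (-6)^{18} ≡ 1 (mod 19). 37 ≡ 1 (mod 18). So (-6)^{37} ≡ (-6)^{1} ≡ 13 (mod 19)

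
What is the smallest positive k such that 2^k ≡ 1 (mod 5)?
Powers of 2 mod 5: 2^1≡2, 2^2≡4, 2^3≡3, 2^4≡1. ord_5(2) = 4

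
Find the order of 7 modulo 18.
Powers of 7 mod 18: 7^1≡7, 7^2≡13, 7^3≡1. Order = 3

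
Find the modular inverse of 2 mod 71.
Since 71 is prime, by Fermat 2^(-1) ≡ 2^{69} ≡ 36 (mod 71). Verify: 2 × 36 = 72 ≡ 1 (mod 71)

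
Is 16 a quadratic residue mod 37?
By Euler's criterion: 16^{18} ≡ 1 mod 37. Since this equals 1, 16 is a QR.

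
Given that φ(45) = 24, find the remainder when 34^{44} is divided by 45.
By Euler: 34^{24} ≡ 1 (mod 45) since gcd(34, 45) = 1. 44 = 1×24 + 20. So 34^{44} ≡ 34^{20} ≡ 31 (mod 45)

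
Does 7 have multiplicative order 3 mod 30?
Powers of 7 mod 30: 7^1≡7, 7^2≡19, 7^3≡13, 7^4≡1. 7^3≡13≢1, so ord ≠ 3. No, the actual order is 4.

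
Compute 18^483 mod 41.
Using Fermat: 18^{40} ≡ 1 (mod 41). 483 ≡ 3 (mod 40). So 18^{483} ≡ 18^{3} ≡ 10 (mod 41)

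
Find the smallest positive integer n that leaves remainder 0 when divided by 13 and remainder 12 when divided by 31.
M = 13 × 31 = 403. M₁ = 31, y₁ ≡ 8 (mod 13). M₂ = 13, y₂ ≡ 12 (mod 31). n = 0×31×8 + 12×13×12 ≡ 260 (mod 403)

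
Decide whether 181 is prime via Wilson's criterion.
(180)! mod 181 = 180. Since 180 ≡ -1 mod 181, 181 is prime.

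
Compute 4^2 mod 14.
4^{2} = 16 ≡ 2 mod 14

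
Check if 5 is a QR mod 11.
By Euler's criterion: 5^{5} ≡ 1 (mod 11). Since this equals 1, 5 is a QR.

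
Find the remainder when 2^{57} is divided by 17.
By Fermat: 2^{16} ≡ 1 mod 17. 57 = 3×16 + 9. So 2^{57} ≡ 2^{9} ≡ 2 mod 17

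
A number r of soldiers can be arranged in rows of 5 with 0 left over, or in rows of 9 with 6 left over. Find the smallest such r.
M = 5 × 9 = 45. M₁ = 9, y₁ ≡ 4 mod 5. M₂ = 5, y₂ ≡ 2 mod 9. r = 0×9×4 + 6×5×2 ≡ 15 mod 45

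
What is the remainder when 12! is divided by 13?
By Wilson's theorem, (12)! ≡ -1 ≡ 12 (mod 13)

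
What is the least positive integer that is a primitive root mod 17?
g = 3. For each prime q|16: 3^{8}≡16, none ≡ 1, so ord_17(3) = 16 and 3 is a primitive root.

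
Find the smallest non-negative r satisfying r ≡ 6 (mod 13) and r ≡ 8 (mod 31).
M = 13 × 31 = 403. M₁ = 31, y₁ ≡ 8 (mod 13). M₂ = 13, y₂ ≡ 12 (mod 31). r = 6×31×8 + 8×13×12 ≡ 318 (mod 403)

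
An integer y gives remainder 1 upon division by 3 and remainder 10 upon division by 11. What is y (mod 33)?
M = 3 × 11 = 33. M₁ = 11, y₁ ≡ 2 (mod 3). M₂ = 3, y₂ ≡ 4 (mod 11). y = 1×11×2 + 10×3×4 ≡ 10 (mod 33)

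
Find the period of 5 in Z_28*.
Powers of 5 mod 28: 5^1≡5, 5^2≡25, 5^3≡13, 5^4≡9, 5^5≡17, 5^6≡1. So the order of 5 is 6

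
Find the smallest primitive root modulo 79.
g = 3. Powers: [3, 9, 27, 2, 6, 18, 54, 4, 12, 36, ...] generates all 78 non-zero residues.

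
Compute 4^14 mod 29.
By repeated squaring (mod 29): 4^{1}≡4, 4^{2}≡16, 4^{4}≡24, 4^{8}≡25. Then 4^{14} = 4^{8+4+2} ≡ 25 × 24 × 16 ≡ 1 (mod 29)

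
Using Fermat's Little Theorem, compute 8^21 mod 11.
By Fermat: 8^{10} ≡ 1 mod 11. 21 = 2×10 + 1. So 8^{21} ≡ 8^{1} ≡ 8 mod 11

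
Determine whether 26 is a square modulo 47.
By Euler's criterion: 26^{23} ≡ 46 (mod 47). Since this equals -1 (≡ 46), 26 is not a QR.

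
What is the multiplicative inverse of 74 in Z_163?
Since 163 is prime, by Fermat 74^(-1) ≡ 74^{161} ≡ 152 mod 163. Verify: 74 × 152 = 11248 ≡ 1 mod 163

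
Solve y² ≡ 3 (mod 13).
The square roots of 3 mod 13 are 9 and 4. Verify: 9² = 81 ≡ 3 (mod 13)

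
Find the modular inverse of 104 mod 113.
Since 113 is prime, by Fermat 104^(-1) ≡ 104^{111} ≡ 25 mod 113. Verify: 104 × 25 = 2600 ≡ 1 mod 113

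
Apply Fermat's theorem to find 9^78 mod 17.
By Fermat: 9^{16} ≡ 1 mod 17. 78 = 4×16 + 14. So 9^{78} ≡ 9^{14} ≡ 4 mod 17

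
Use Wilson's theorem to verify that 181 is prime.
(180)! mod 181 = 180. Since this equals -1 mod 181, Wilson confirms 181 is prime.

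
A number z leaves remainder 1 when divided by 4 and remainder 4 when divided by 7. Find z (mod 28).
M = 4 × 7 = 28. M₁ = 7, y₁ ≡ 3 (mod 4). M₂ = 4, y₂ ≡ 2 (mod 7). z = 1×7×3 + 4×4×2 ≡ 25 (mod 28)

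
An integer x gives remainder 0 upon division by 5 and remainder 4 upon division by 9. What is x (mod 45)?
M = 5 × 9 = 45. M₁ = 9, y₁ ≡ 4 (mod 5). M₂ = 5, y₂ ≡ 2 (mod 9). x = 0×9×4 + 4×5×2 ≡ 40 (mod 45)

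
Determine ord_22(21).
Powers of 21 mod 22: 21^1≡21, 21^2≡1. Order = 2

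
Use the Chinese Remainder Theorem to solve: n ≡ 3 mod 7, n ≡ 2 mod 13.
M = 7 × 13 = 91. M₁ = 13, y₁ ≡ 6 mod 7. M₂ = 7, y₂ ≡ 2 mod 13. n = 3×13×6 + 2×7×2 ≡ 80 mod 91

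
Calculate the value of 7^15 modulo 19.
By repeated squaring (mod 19): 7^{1}≡7, 7^{2}≡11, 7^{4}≡7, 7^{8}≡11. Then 7^{15} = 7^{8+4+2+1} ≡ 11 × 7 × 11 × 7 ≡ 1 (mod 19)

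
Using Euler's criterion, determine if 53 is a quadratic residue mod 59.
By Euler's criterion: 53^{29} ≡ 1 (mod 59). Since this equals 1, 53 is a QR.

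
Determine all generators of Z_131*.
There are φ(130) = 48 primitive roots mod 131: {2, 6, 8, 10, 14, 17, 22, 23, 26, 29, 30, 31, 37, 40, 50, 54, 56, 57, 66, 67, 72, 76, 82, 83, 85, 87, 88, 90, 93, 95, 96, 97, 98, 103, 104, 106, 110, 111, 115, 116, 118, 119, 120, 122, 124, 126, 127, 128}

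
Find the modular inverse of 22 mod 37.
Since 37 is prime, by Fermat 22^(-1) ≡ 22^{35} ≡ 32 (mod 37). Verify: 22 × 32 = 704 ≡ 1 (mod 37)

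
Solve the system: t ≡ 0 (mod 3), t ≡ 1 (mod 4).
M = 3 × 4 = 12. M₁ = 4, y₁ ≡ 1 (mod 3). M₂ = 3, y₂ ≡ 3 (mod 4). t = 0×4×1 + 1×3×3 ≡ 9 (mod 12)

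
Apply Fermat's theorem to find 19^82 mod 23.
By Fermat: 19^{22} ≡ 1 mod 23. 82 = 3×22 + 16. So 19^{82} ≡ 19^{16} ≡ 12 mod 23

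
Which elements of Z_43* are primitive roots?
There are φ(42) = 12 primitive roots mod 43: {3, 5, 12, 18, 19, 20, 26, 28, 29, 30, 33, 34}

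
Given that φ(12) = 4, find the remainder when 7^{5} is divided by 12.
By Euler: 7^{4} ≡ 1 mod 12 since gcd(7, 12) = 1. 5 = 1×4 + 1. So 7^{5} ≡ 7^{1} ≡ 7 mod 12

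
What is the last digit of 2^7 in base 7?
Using Fermat: 2^{6} ≡ 1 mod 7. 7 ≡ 1 mod 6. So 2^{7} ≡ 2^{1} ≡ 2 mod 7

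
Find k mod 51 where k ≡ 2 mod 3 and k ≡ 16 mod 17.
M = 3 × 17 = 51. M₁ = 17, y₁ ≡ 2 mod 3. M₂ = 3, y₂ ≡ 6 mod 17. k = 2×17×2 + 16×3×6 ≡ 50 mod 51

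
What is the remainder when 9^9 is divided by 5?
Using Fermat: 9^{4} ≡ 1 (mod 5). 9 ≡ 1 (mod 4). So 9^{9} ≡ 9^{1} ≡ 4 (mod 5)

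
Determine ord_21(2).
Powers of 2 mod 21: 2^1≡2, 2^2≡4, 2^3≡8, 2^4≡16, 2^5≡11, 2^6≡1. Order = 6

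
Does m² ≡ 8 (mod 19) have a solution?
By Euler's criterion: 8^{9} ≡ 18 (mod 19). Since this equals -1 (≡ 18), 8 is not a QR.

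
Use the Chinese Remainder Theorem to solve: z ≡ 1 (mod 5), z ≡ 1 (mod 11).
M = 5 × 11 = 55. M₁ = 11, y₁ ≡ 1 (mod 5). M₂ = 5, y₂ ≡ 9 (mod 11). z = 1×11×1 + 1×5×9 ≡ 1 (mod 55)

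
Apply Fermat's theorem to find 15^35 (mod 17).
By Fermat: 15^{16} ≡ 1 (mod 17). 35 = 2×16 + 3. So 15^{35} ≡ 15^{3} ≡ 9 (mod 17)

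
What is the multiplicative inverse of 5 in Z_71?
Since 71 is prime, by Fermat 5^(-1) ≡ 5^{69} ≡ 57 (mod 71). Verify: 5 × 57 = 285 ≡ 1 (mod 71)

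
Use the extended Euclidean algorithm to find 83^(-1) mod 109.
Extended GCD: 83(-21) + 109(16) = 1. So 83^(-1) ≡ -21 ≡ 88 mod 109. Verify: 83 × 88 = 7304 ≡ 1 mod 109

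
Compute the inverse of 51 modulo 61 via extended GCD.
Extended GCD: 51(6) + 61(-5) = 1. So 51^(-1) ≡ 6 mod 61. Verify: 51 × 6 = 306 ≡ 1 mod 61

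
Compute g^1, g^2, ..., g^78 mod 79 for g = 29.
29^1, 29^2, ..., 29^{78} mod 79: [29, 51, 57, 73, 63, 10, 53, 36, 17, 19, 77, 21, 56, 44, 12, 32, 59, 52, 7, 45, 41, 4, 37, 46, 70, 55, 15, 40, 54, 65, 68, 76, 71, 5, 66, 18, 48, 49, 78, 50, 28, 22, 6, 16, 69, 26, 43, 62, 60, 2, 58, 23, 35, 67, 47, 20, 27, 72, 34, 38, 75, 42, 33, 9, 24, 64, 39, 25, 14, 11, 3, 8, 74, 13, 61, 31, 30, 1]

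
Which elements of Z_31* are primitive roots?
There are φ(30) = 8 primitive roots mod 31: {3, 11, 12, 13, 17, 21, 22, 24}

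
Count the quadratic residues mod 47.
Exactly half the non-zero residues mod a prime are QRs: (47-1)/2 = 23.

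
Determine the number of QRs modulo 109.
For prime 109, there are (p-1)/2 = (109-1)/2 = 54 quadratic residues (excluding 0).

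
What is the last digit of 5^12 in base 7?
Using Fermat: 5^{6} ≡ 1 (mod 7). 12 ≡ 0 (mod 6). So 5^{12} ≡ 5^{0} ≡ 1 (mod 7)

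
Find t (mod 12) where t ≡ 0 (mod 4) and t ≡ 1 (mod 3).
M = 4 × 3 = 12. M₁ = 3, y₁ ≡ 3 (mod 4). M₂ = 4, y₂ ≡ 1 (mod 3). t = 0×3×3 + 1×4×1 ≡ 4 (mod 12)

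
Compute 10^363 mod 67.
Using Fermat: 10^{66} ≡ 1 (mod 67). 363 ≡ 33 (mod 66). So 10^{363} ≡ 10^{33} ≡ 1 (mod 67)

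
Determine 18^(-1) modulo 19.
Since 19 is prime, by Fermat 18^(-1) ≡ 18^{17} ≡ 18 (mod 19). Verify: 18 × 18 = 324 ≡ 1 (mod 19)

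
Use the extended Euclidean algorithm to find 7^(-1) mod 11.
Extended GCD: 7(-3) + 11(2) = 1. So 7^(-1) ≡ -3 ≡ 8 mod 11. Verify: 7 × 8 = 56 ≡ 1 mod 11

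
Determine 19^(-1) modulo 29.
Since 29 is prime, by Fermat 19^(-1) ≡ 19^{27} ≡ 26 mod 29. Verify: 19 × 26 = 494 ≡ 1 mod 29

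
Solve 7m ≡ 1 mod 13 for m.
Since 13 is prime, by Fermat 7^(-1) ≡ 7^{11} ≡ 2 mod 13. Verify: 7 × 2 = 14 ≡ 1 mod 13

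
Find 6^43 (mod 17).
Using Fermat: 6^{16} ≡ 1 (mod 17). 43 ≡ 11 (mod 16). So 6^{43} ≡ 6^{11} ≡ 5 (mod 17)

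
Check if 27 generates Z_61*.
27^{10} ≡ 1 mod 61 and 10 < 60, so ord_61(27) = 10 ≠ 60 and 27 is not a primitive root.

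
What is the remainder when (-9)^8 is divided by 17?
By repeated squaring (mod 17): (-9)^{1}≡8, (-9)^{2}≡13, (-9)^{4}≡16, (-9)^{8}≡1. So (-9)^{8} ≡ 1 (mod 17)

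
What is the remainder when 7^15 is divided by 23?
By repeated squaring (mod 23): 7^{1}≡7, 7^{2}≡3, 7^{4}≡9, 7^{8}≡12. Then 7^{15} = 7^{8+4+2+1} ≡ 12 × 9 × 3 × 7 ≡ 14 (mod 23)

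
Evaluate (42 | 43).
(42/43) = 42^{21} mod 43 = -1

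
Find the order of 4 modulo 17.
Powers of 4 mod 17: 4^1≡4, 4^2≡16, 4^3≡13, 4^4≡1. So the order of 4 is 4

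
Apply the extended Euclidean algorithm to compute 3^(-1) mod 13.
Extended GCD: 3(-4) + 13(1) = 1. So 3^(-1) ≡ -4 ≡ 9 (mod 13). Verify: 3 × 9 = 27 ≡ 1 (mod 13)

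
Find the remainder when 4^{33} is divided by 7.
By Fermat: 4^{6} ≡ 1 (mod 7). 33 = 5×6 + 3. So 4^{33} ≡ 4^{3} ≡ 1 (mod 7)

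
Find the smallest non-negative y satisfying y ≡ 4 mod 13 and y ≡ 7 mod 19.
M = 13 × 19 = 247. M₁ = 19, y₁ ≡ 11 mod 13. M₂ = 13, y₂ ≡ 3 mod 19. y = 4×19×11 + 7×13×3 ≡ 121 mod 247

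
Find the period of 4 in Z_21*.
Powers of 4 mod 21: 4^1≡4, 4^2≡16, 4^3≡1. So the order of 4 is 3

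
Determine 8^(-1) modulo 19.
Since 19 is prime, by Fermat 8^(-1) ≡ 8^{17} ≡ 12 mod 19. Verify: 8 × 12 = 96 ≡ 1 mod 19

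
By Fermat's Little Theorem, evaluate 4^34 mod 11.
By Fermat: 4^{10} ≡ 1 (mod 11). 34 = 3×10 + 4. So 4^{34} ≡ 4^{4} ≡ 3 (mod 11)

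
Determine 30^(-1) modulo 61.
Since 61 is prime, by Fermat 30^(-1) ≡ 30^{59} ≡ 59 (mod 61). Verify: 30 × 59 = 1770 ≡ 1 (mod 61)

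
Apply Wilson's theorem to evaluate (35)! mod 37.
(36)! = (35)! × (36) ≡ -1 mod 37. So (35)! ≡ -1 × (36)^(-1) ≡ (-1)×(-1) = 1 mod 37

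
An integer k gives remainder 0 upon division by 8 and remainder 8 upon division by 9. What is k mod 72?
M = 8 × 9 = 72. M₁ = 9, y₁ ≡ 1 mod 8. M₂ = 8, y₂ ≡ 8 mod 9. k = 0×9×1 + 8×8×8 ≡ 8 mod 72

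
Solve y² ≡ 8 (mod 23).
The square roots of 8 mod 23 are 13 and 10. Verify: 13² = 169 ≡ 8 (mod 23)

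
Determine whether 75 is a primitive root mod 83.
75^{41} ≡ 1 mod 83 and 41 < 82, so ord_83(75) = 41 ≠ 82 and 75 is not a primitive root.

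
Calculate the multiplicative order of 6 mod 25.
Powers of 6 mod 25: 6^1≡6, 6^2≡11, 6^3≡16, 6^4≡21, 6^5≡1. Order = 5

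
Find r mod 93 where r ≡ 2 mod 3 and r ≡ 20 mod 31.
M = 3 × 31 = 93. M₁ = 31, y₁ ≡ 1 mod 3. M₂ = 3, y₂ ≡ 21 mod 31. r = 2×31×1 + 20×3×21 ≡ 20 mod 93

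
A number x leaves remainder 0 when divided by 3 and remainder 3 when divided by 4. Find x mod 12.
M = 3 × 4 = 12. M₁ = 4, y₁ ≡ 1 mod 3. M₂ = 3, y₂ ≡ 3 mod 4. x = 0×4×1 + 3×3×3 ≡ 3 mod 12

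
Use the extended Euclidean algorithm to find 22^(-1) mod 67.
Extended GCD: 22(-3) + 67(1) = 1. So 22^(-1) ≡ -3 ≡ 64 mod 67. Verify: 22 × 64 = 1408 ≡ 1 mod 67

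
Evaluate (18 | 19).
(18/19) = 18^{9} mod 19 = -1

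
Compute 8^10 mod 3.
Using Fermat: 8^{2} ≡ 1 mod 3. 10 ≡ 0 mod 2. So 8^{10} ≡ 8^{0} ≡ 1 mod 3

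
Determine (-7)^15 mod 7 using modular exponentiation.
By repeated squaring (mod 7): (-7)^{1}≡0, (-7)^{2}≡0, (-7)^{4}≡0, (-7)^{8}≡0. Then (-7)^{15} = (-7)^{8+4+2+1} ≡ 0 × 0 × 0 × 0 ≡ 0 (mod 7)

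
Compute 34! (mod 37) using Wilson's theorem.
(36)! = (34)! × (35) × (36) ≡ -1 (mod 37). So (34)! ≡ -1 × [(36)(35)]^(-1) ≡ 18 (mod 37)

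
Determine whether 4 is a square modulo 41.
By Euler's criterion: 4^{20} ≡ 1 mod 41. Since this equals 1, 4 is a QR.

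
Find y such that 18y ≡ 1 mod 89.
Since 89 is prime, by Fermat 18^(-1) ≡ 18^{87} ≡ 5 mod 89. Verify: 18 × 5 = 90 ≡ 1 mod 89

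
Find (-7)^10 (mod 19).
By repeated squaring (mod 19): (-7)^{1}≡12, (-7)^{2}≡11, (-7)^{4}≡7, (-7)^{8}≡11. Then (-7)^{10} = (-7)^{8+2} ≡ 11 × 11 ≡ 7 (mod 19)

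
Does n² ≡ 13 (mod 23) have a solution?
By Euler's criterion: 13^{11} ≡ 1 (mod 23). Since this equals 1, 13 is a QR.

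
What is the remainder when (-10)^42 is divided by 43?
Using Fermat: (-10)^{42} ≡ 1 (mod 43). 42 ≡ 0 (mod 42). So (-10)^{42} ≡ (-10)^{0} ≡ 1 (mod 43)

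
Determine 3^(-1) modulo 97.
Since 97 is prime, by Fermat 3^(-1) ≡ 3^{95} ≡ 65 (mod 97). Verify: 3 × 65 = 195 ≡ 1 (mod 97)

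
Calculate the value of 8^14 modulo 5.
Using Fermat: 8^{4} ≡ 1 (mod 5). 14 ≡ 2 (mod 4). So 8^{14} ≡ 8^{2} ≡ 4 (mod 5)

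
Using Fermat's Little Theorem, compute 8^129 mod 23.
By Fermat: 8^{22} ≡ 1 (mod 23). 129 = 5×22 + 19. So 8^{129} ≡ 8^{19} ≡ 4 (mod 23)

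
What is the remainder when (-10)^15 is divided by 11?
Using Fermat: (-10)^{10} ≡ 1 mod 11. 15 ≡ 5 mod 10. So (-10)^{15} ≡ (-10)^{5} ≡ 1 mod 11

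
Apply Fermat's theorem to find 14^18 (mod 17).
By Fermat: 14^{16} ≡ 1 (mod 17). So 14^{18} = 14^{16} · 14^{2} ≡ 14^{2} ≡ 9 (mod 17)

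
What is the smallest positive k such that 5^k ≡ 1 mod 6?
Powers of 5 mod 6: 5^1≡5, 5^2≡1. So the order of 5 is 2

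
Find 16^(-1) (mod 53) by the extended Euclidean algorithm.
Extended GCD: 16(10) + 53(-3) = 1. So 16^(-1) ≡ 10 (mod 53). Verify: 16 × 10 = 160 ≡ 1 (mod 53)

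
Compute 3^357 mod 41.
Using Fermat: 3^{40} ≡ 1 (mod 41). 357 ≡ 37 (mod 40). So 3^{357} ≡ 3^{37} ≡ 38 (mod 41)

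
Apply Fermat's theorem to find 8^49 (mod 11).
By Fermat: 8^{10} ≡ 1 (mod 11). 49 = 4×10 + 9. So 8^{49} ≡ 8^{9} ≡ 7 (mod 11)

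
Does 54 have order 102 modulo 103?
ord_103(54) divides 102. For each prime q|102: 54^{51}≡102, 54^{34}≡46, 54^{6}≡14, none ≡ 1. So 54 has order 102 and is a primitive root mod 103.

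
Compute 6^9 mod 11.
By repeated squaring mod 11: 6^{1}≡6, 6^{2}≡3, 6^{4}≡9, 6^{8}≡4. Then 6^{9} = 6^{8+1} ≡ 4 × 6 ≡ 2 mod 11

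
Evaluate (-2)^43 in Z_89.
By repeated squaring (mod 89): (-2)^{1}≡87, (-2)^{2}≡4, (-2)^{4}≡16, (-2)^{8}≡78, (-2)^{16}≡32, (-2)^{32}≡45. Then (-2)^{43} = (-2)^{32+8+2+1} ≡ 45 × 78 × 4 × 87 ≡ 44 (mod 89)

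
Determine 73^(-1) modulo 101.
Since 101 is prime, by Fermat 73^(-1) ≡ 73^{99} ≡ 18 mod 101. Verify: 73 × 18 = 1314 ≡ 1 mod 101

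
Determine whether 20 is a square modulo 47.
By Euler's criterion: 20^{23} ≡ 46 (mod 47). Since this equals -1 (≡ 46), 20 is not a QR.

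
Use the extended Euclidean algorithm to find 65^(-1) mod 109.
Extended GCD: 65(52) + 109(-31) = 1. So 65^(-1) ≡ 52 mod 109. Verify: 65 × 52 = 3380 ≡ 1 mod 109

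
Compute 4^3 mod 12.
4^{3} = 64 ≡ 4 (mod 12)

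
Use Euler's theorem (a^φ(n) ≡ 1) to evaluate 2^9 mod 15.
By Euler: 2^{8} ≡ 1 (mod 15) since gcd(2, 15) = 1. 9 = 1×8 + 1. So 2^{9} ≡ 2^{1} ≡ 2 (mod 15)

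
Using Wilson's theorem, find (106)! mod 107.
By Wilson's theorem, (106)! ≡ -1 ≡ 106 mod 107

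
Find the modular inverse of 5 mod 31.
Since 31 is prime, by Fermat 5^(-1) ≡ 5^{29} ≡ 25 (mod 31). Verify: 5 × 25 = 125 ≡ 1 (mod 31)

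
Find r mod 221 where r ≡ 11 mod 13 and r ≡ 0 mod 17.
M = 13 × 17 = 221. M₁ = 17, y₁ ≡ 10 mod 13. M₂ = 13, y₂ ≡ 4 mod 17. r = 11×17×10 + 0×13×4 ≡ 102 mod 221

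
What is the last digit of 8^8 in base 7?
Using Fermat: 8^{6} ≡ 1 (mod 7). 8 ≡ 2 (mod 6). So 8^{8} ≡ 8^{2} ≡ 1 (mod 7)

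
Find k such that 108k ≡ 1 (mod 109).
Since 109 is prime, by Fermat 108^(-1) ≡ 108^{107} ≡ 108 (mod 109). Verify: 108 × 108 = 11664 ≡ 1 (mod 109)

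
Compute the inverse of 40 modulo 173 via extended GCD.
Extended GCD: 40(13) + 173(-3) = 1. So 40^(-1) ≡ 13 (mod 173). Verify: 40 × 13 = 520 ≡ 1 (mod 173)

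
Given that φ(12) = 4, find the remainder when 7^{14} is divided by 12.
By Euler: 7^{4} ≡ 1 mod 12 since gcd(7, 12) = 1. 14 = 3×4 + 2. So 7^{14} ≡ 7^{2} ≡ 1 mod 12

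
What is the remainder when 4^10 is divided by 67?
By repeated squaring mod 67: 4^{1}≡4, 4^{2}≡16, 4^{4}≡55, 4^{8}≡10. Then 4^{10} = 4^{8+2} ≡ 10 × 16 ≡ 26 mod 67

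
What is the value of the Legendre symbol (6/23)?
(6/23) = 6^{11} mod 23 = 1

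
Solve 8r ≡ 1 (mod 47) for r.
Since 47 is prime, by Fermat 8^(-1) ≡ 8^{45} ≡ 6 (mod 47). Verify: 8 × 6 = 48 ≡ 1 (mod 47)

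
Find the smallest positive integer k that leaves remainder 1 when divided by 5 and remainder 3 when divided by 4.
M = 5 × 4 = 20. M₁ = 4, y₁ ≡ 4 mod 5. M₂ = 5, y₂ ≡ 1 mod 4. k = 1×4×4 + 3×5×1 ≡ 11 mod 20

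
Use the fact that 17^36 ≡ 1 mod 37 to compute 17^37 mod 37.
By Fermat: 17^{36} ≡ 1 mod 37. So 17^{37} = 17^{36} · 17^{1} ≡ 17^{1} ≡ 17 mod 37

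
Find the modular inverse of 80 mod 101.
Since 101 is prime, by Fermat 80^(-1) ≡ 80^{99} ≡ 24 mod 101. Verify: 80 × 24 = 1920 ≡ 1 mod 101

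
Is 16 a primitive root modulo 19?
16^{9} ≡ 1 mod 19 and 9 < 18, so ord_19(16) = 9 ≠ 18 and 16 is not a primitive root.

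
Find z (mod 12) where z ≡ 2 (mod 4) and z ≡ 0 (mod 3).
M = 4 × 3 = 12. M₁ = 3, y₁ ≡ 3 (mod 4). M₂ = 4, y₂ ≡ 1 (mod 3). z = 2×3×3 + 0×4×1 ≡ 6 (mod 12)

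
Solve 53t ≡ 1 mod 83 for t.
Since 83 is prime, by Fermat 53^(-1) ≡ 53^{81} ≡ 47 mod 83. Verify: 53 × 47 = 2491 ≡ 1 mod 83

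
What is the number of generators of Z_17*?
Number of primitive roots mod 17 = φ(p-1) = φ(16) = 8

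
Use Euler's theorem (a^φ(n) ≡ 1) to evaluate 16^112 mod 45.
By Euler: 16^{24} ≡ 1 mod 45 since gcd(16, 45) = 1. 112 = 4×24 + 16. So 16^{112} ≡ 16^{16} ≡ 16 mod 45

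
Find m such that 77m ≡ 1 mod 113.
Since 113 is prime, by Fermat 77^(-1) ≡ 77^{111} ≡ 91 mod 113. Verify: 77 × 91 = 7007 ≡ 1 mod 113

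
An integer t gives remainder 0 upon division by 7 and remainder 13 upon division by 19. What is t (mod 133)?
M = 7 × 19 = 133. M₁ = 19, y₁ ≡ 3 (mod 7). M₂ = 7, y₂ ≡ 11 (mod 19). t = 0×19×3 + 13×7×11 ≡ 70 (mod 133)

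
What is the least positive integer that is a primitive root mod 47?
g = 5. Powers: [5, 25, 31, 14, 23, 21, 11, ...] generates all 46 non-zero residues.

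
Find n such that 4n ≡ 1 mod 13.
Since 13 is prime, by Fermat 4^(-1) ≡ 4^{11} ≡ 10 mod 13. Verify: 4 × 10 = 40 ≡ 1 mod 13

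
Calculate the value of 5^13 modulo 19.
By repeated squaring mod 19: 5^{1}≡5, 5^{2}≡6, 5^{4}≡17, 5^{8}≡4. Then 5^{13} = 5^{8+4+1} ≡ 4 × 17 × 5 ≡ 17 mod 19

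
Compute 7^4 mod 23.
7^{4} = 2401 ≡ 9 mod 23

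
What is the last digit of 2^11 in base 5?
Using Fermat: 2^{4} ≡ 1 (mod 5). 11 ≡ 3 (mod 4). So 2^{11} ≡ 2^{3} ≡ 3 (mod 5)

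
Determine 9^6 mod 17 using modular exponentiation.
By repeated squaring (mod 17): 9^{1}≡9, 9^{2}≡13, 9^{4}≡16. Then 9^{6} = 9^{4+2} ≡ 16 × 13 ≡ 4 (mod 17)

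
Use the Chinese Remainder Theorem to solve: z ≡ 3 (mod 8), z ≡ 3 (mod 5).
M = 8 × 5 = 40. M₁ = 5, y₁ ≡ 5 (mod 8). M₂ = 8, y₂ ≡ 2 (mod 5). z = 3×5×5 + 3×8×2 ≡ 3 (mod 40)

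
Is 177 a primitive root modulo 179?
177^{89} ≡ 1 mod 179 and 89 < 178, so ord_179(177) = 89 ≠ 178 and 177 is not a primitive root.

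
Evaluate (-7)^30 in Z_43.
By repeated squaring mod 43: (-7)^{1}≡36, (-7)^{2}≡6, (-7)^{4}≡36, (-7)^{8}≡6, (-7)^{16}≡36. Then (-7)^{30} = (-7)^{16+8+4+2} ≡ 36 × 6 × 36 × 6 ≡ 1 mod 43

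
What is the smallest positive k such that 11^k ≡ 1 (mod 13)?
Powers of 11 mod 13: 11^1≡11, 11^2≡4, 11^3≡5, 11^4≡3, 11^5≡7, 11^6≡12, 11^7≡2, 11^8≡9, 11^9≡8, 11^10≡10, 11^11≡6, 11^12≡1. ord_13(11) = 12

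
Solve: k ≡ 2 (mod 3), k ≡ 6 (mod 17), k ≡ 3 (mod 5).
M = 3 × 17 × 5 = 255. M₁ = 85, y₁ ≡ 1 (mod 3). M₂ = 15, y₂ ≡ 8 (mod 17). M₃ = 51, y₃ ≡ 1 (mod 5). k = 2×85×1 + 6×15×8 + 3×51×1 ≡ 23 (mod 255)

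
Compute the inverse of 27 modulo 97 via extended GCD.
Extended GCD: 27(18) + 97(-5) = 1. So 27^(-1) ≡ 18 mod 97. Verify: 27 × 18 = 486 ≡ 1 mod 97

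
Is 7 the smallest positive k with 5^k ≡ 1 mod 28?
Powers of 5 mod 28: 5^1≡5, 5^2≡25, 5^3≡13, 5^4≡9, 5^5≡17, 5^6≡1. Already 5^6≡1, so the order is 6 < 7. No, the actual order is 6.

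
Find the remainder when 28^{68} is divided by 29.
By Fermat: 28^{28} ≡ 1 mod 29. 68 = 2×28 + 12. So 28^{68} ≡ 28^{12} ≡ 1 mod 29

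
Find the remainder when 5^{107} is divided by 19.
By Fermat: 5^{18} ≡ 1 mod 19. 107 = 5×18 + 17. So 5^{107} ≡ 5^{17} ≡ 4 mod 19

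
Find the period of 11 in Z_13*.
Powers of 11 mod 13: 11^1≡11, 11^2≡4, 11^3≡5, 11^4≡3, 11^5≡7, 11^6≡12, 11^7≡2, 11^8≡9, 11^9≡8, 11^10≡10, 11^11≡6, 11^12≡1. So the order of 11 is 12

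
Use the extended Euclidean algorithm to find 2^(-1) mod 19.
Extended GCD: 2(-9) + 19(1) = 1. So 2^(-1) ≡ -9 ≡ 10 (mod 19). Verify: 2 × 10 = 20 ≡ 1 (mod 19)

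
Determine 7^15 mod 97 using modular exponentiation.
By repeated squaring (mod 97): 7^{1}≡7, 7^{2}≡49, 7^{4}≡73, 7^{8}≡91. Then 7^{15} = 7^{8+4+2+1} ≡ 91 × 73 × 49 × 7 ≡ 19 (mod 97)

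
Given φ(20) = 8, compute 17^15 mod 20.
By Euler: 17^{8} ≡ 1 (mod 20) since gcd(17, 20) = 1. 15 = 1×8 + 7. So 17^{15} ≡ 17^{7} ≡ 13 (mod 20)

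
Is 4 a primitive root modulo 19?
4^{9} ≡ 1 mod 19 and 9 < 18, so ord_19(4) = 9 ≠ 18 and 4 is not a primitive root.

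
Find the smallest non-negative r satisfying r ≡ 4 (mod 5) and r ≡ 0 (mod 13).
M = 5 × 13 = 65. M₁ = 13, y₁ ≡ 2 (mod 5). M₂ = 5, y₂ ≡ 8 (mod 13). r = 4×13×2 + 0×5×8 ≡ 39 (mod 65)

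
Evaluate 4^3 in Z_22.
4^{3} = 64 ≡ 20 (mod 22)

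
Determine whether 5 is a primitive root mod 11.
5^{5} ≡ 1 mod 11 and 5 < 10, so ord_11(5) = 5 ≠ 10 and 5 is not a primitive root.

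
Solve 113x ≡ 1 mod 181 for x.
Since 181 is prime, by Fermat 113^(-1) ≡ 113^{179} ≡ 173 mod 181. Verify: 113 × 173 = 19549 ≡ 1 mod 181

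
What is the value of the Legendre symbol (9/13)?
(9/13) = 9^{6} mod 13 = 1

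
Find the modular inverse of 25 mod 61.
Since 61 is prime, by Fermat 25^(-1) ≡ 25^{59} ≡ 22 mod 61. Verify: 25 × 22 = 550 ≡ 1 mod 61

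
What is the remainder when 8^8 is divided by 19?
By repeated squaring (mod 19): 8^{1}≡8, 8^{2}≡7, 8^{4}≡11, 8^{8}≡7. So 8^{8} ≡ 7 (mod 19)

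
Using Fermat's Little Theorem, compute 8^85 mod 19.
By Fermat: 8^{18} ≡ 1 mod 19. 85 = 4×18 + 13. So 8^{85} ≡ 8^{13} ≡ 8 mod 19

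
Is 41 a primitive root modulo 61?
41^{10} ≡ 1 mod 61 and 10 < 60, so ord_61(41) = 10 ≠ 60 and 41 is not a primitive root.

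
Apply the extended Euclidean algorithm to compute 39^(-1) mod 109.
Extended GCD: 39(14) + 109(-5) = 1. So 39^(-1) ≡ 14 mod 109. Verify: 39 × 14 = 546 ≡ 1 mod 109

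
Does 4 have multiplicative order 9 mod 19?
Powers of 4 mod 19: 4^1≡4, 4^2≡16, 4^3≡7, 4^4≡9, 4^5≡17, 4^6≡11, 4^7≡6, 4^8≡5, 4^9≡1. First k with 4^k≡1 is k=9. Yes, ord_19(4) = 9.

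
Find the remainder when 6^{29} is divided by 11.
By Fermat: 6^{10} ≡ 1 mod 11. 29 = 2×10 + 9. So 6^{29} ≡ 6^{9} ≡ 2 mod 11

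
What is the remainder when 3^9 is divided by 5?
Using Fermat: 3^{4} ≡ 1 (mod 5). 9 ≡ 1 (mod 4). So 3^{9} ≡ 3^{1} ≡ 3 (mod 5)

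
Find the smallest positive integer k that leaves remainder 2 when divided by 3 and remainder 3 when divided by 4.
M = 3 × 4 = 12. M₁ = 4, y₁ ≡ 1 mod 3. M₂ = 3, y₂ ≡ 3 mod 4. k = 2×4×1 + 3×3×3 ≡ 11 mod 12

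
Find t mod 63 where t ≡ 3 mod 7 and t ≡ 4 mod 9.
M = 7 × 9 = 63. M₁ = 9, y₁ ≡ 4 mod 7. M₂ = 7, y₂ ≡ 4 mod 9. t = 3×9×4 + 4×7×4 ≡ 31 mod 63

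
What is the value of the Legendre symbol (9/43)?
(9/43) = 9^{21} mod 43 = 1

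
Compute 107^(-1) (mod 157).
Since 157 is prime, by Fermat 107^(-1) ≡ 107^{155} ≡ 135 (mod 157). Verify: 107 × 135 = 14445 ≡ 1 (mod 157)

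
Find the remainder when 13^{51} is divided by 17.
By Fermat: 13^{16} ≡ 1 (mod 17). 51 = 3×16 + 3. So 13^{51} ≡ 13^{3} ≡ 4 (mod 17)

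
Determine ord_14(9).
Powers of 9 mod 14: 9^1≡9, 9^2≡11, 9^3≡1. So the order of 9 is 3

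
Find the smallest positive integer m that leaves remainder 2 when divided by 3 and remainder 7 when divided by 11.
M = 3 × 11 = 33. M₁ = 11, y₁ ≡ 2 (mod 3). M₂ = 3, y₂ ≡ 4 (mod 11). m = 2×11×2 + 7×3×4 ≡ 29 (mod 33)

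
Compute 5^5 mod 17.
By repeated squaring (mod 17): 5^{1}≡5, 5^{2}≡8, 5^{4}≡13. Then 5^{5} = 5^{4+1} ≡ 13 × 5 ≡ 14 (mod 17)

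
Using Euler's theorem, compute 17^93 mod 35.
By Euler: 17^{24} ≡ 1 (mod 35) since gcd(17, 35) = 1. 93 = 3×24 + 21. So 17^{93} ≡ 17^{21} ≡ 27 (mod 35)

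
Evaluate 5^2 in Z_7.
5^{2} = 25 ≡ 4 mod 7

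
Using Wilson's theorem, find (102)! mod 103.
By Wilson's theorem, (102)! ≡ -1 ≡ 102 (mod 103)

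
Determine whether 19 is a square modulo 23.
By Euler's criterion: 19^{11} ≡ 22 mod 23. Since this equals -1 (≡ 22), 19 is not a QR.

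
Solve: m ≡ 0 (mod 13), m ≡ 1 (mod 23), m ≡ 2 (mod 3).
M = 13 × 23 × 3 = 897. M₁ = 69, y₁ ≡ 10 (mod 13). M₂ = 39, y₂ ≡ 13 (mod 23). M₃ = 299, y₃ ≡ 2 (mod 3). m = 0×69×10 + 1×39×13 + 2×299×2 ≡ 806 (mod 897)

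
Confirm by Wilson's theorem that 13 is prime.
(12)! mod 13 = 12. Since this equals -1 (mod 13), Wilson confirms 13 is prime.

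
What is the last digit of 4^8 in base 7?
Using Fermat: 4^{6} ≡ 1 (mod 7). 8 ≡ 2 (mod 6). So 4^{8} ≡ 4^{2} ≡ 2 (mod 7)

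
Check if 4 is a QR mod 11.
By Euler's criterion: 4^{5} ≡ 1 (mod 11). Since this equals 1, 4 is a QR.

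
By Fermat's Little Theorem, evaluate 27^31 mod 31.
By Fermat: 27^{30} ≡ 1 mod 31. So 27^{31} = 27^{30} · 27^{1} ≡ 27^{1} ≡ 27 mod 31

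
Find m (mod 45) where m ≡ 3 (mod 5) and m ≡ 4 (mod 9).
M = 5 × 9 = 45. M₁ = 9, y₁ ≡ 4 (mod 5). M₂ = 5, y₂ ≡ 2 (mod 9). m = 3×9×4 + 4×5×2 ≡ 13 (mod 45)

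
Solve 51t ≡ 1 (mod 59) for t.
Since 59 is prime, by Fermat 51^(-1) ≡ 51^{57} ≡ 22 (mod 59). Verify: 51 × 22 = 1122 ≡ 1 (mod 59)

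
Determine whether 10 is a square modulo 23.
By Euler's criterion: 10^{11} ≡ 22 mod 23. Since this equals -1 (≡ 22), 10 is not a QR.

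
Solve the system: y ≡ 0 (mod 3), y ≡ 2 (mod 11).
M = 3 × 11 = 33. M₁ = 11, y₁ ≡ 2 (mod 3). M₂ = 3, y₂ ≡ 4 (mod 11). y = 0×11×2 + 2×3×4 ≡ 24 (mod 33)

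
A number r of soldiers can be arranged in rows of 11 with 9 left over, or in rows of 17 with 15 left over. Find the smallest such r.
M = 11 × 17 = 187. M₁ = 17, y₁ ≡ 2 (mod 11). M₂ = 11, y₂ ≡ 14 (mod 17). r = 9×17×2 + 15×11×14 ≡ 185 (mod 187)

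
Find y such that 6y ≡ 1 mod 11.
Since 11 is prime, by Fermat 6^(-1) ≡ 6^{9} ≡ 2 mod 11. Verify: 6 × 2 = 12 ≡ 1 mod 11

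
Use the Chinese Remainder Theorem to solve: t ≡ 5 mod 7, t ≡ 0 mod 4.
M = 7 × 4 = 28. M₁ = 4, y₁ ≡ 2 mod 7. M₂ = 7, y₂ ≡ 3 mod 4. t = 5×4×2 + 0×7×3 ≡ 12 mod 28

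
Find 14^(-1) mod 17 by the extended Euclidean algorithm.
Extended GCD: 14(-6) + 17(5) = 1. So 14^(-1) ≡ -6 ≡ 11 mod 17. Verify: 14 × 11 = 154 ≡ 1 mod 17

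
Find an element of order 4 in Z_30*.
7 has order 4 mod 30 since 7^{4} ≡ 1 mod 30 and no smaller power works.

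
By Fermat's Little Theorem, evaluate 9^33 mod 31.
By Fermat: 9^{30} ≡ 1 mod 31. So 9^{33} = 9^{30} · 9^{3} ≡ 9^{3} ≡ 16 mod 31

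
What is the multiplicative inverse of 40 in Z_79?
Since 79 is prime, by Fermat 40^(-1) ≡ 40^{77} ≡ 2 mod 79. Verify: 40 × 2 = 80 ≡ 1 mod 79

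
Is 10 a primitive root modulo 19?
ord_19(10) divides 18. For each prime q|18: 10^{9}≡18, 10^{6}≡11, none ≡ 1. So 10 has order 18 and is a primitive root mod 19.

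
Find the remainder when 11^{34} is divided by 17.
By Fermat: 11^{16} ≡ 1 (mod 17). 34 = 2×16 + 2. So 11^{34} ≡ 11^{2} ≡ 2 (mod 17)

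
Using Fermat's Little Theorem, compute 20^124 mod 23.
By Fermat: 20^{22} ≡ 1 (mod 23). 124 = 5×22 + 14. So 20^{124} ≡ 20^{14} ≡ 4 (mod 23)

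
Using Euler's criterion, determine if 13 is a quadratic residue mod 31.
By Euler's criterion: 13^{15} ≡ 30 (mod 31). Since this equals -1 (≡ 30), 13 is not a QR.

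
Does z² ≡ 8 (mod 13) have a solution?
By Euler's criterion: 8^{6} ≡ 12 (mod 13). Since this equals -1 (≡ 12), 8 is not a QR.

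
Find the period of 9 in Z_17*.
Powers of 9 mod 17: 9^1≡9, 9^2≡13, 9^3≡15, 9^4≡16, 9^5≡8, 9^6≡4, 9^7≡2, 9^8≡1. ord_17(9) = 8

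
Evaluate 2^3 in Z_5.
2^{3} = 8 ≡ 3 (mod 5)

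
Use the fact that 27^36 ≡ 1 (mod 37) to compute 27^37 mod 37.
By Fermat: 27^{36} ≡ 1 (mod 37). So 27^{37} = 27^{36} · 27^{1} ≡ 27^{1} ≡ 27 (mod 37)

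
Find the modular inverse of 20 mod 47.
Since 47 is prime, by Fermat 20^(-1) ≡ 20^{45} ≡ 40 mod 47. Verify: 20 × 40 = 800 ≡ 1 mod 47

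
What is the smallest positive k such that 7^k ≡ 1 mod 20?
Powers of 7 mod 20: 7^1≡7, 7^2≡9, 7^3≡3, 7^4≡1. Order = 4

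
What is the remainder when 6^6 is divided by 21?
By repeated squaring mod 21: 6^{1}≡6, 6^{2}≡15, 6^{4}≡15. Then 6^{6} = 6^{4+2} ≡ 15 × 15 ≡ 15 mod 21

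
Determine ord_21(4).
Powers of 4 mod 21: 4^1≡4, 4^2≡16, 4^3≡1. ord_21(4) = 3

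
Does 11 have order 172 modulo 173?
ord_173(11) divides 172. For each prime q|172: 11^{86}≡172, 11^{4}≡109, none ≡ 1. So 11 has order 172 and is a primitive root mod 173.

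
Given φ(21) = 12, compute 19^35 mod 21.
By Euler: 19^{12} ≡ 1 (mod 21) since gcd(19, 21) = 1. 35 = 2×12 + 11. So 19^{35} ≡ 19^{11} ≡ 10 (mod 21)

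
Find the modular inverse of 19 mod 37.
Since 37 is prime, by Fermat 19^(-1) ≡ 19^{35} ≡ 2 (mod 37). Verify: 19 × 2 = 38 ≡ 1 (mod 37)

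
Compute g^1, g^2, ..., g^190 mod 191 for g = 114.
114^1, 114^2, ..., 114^{190} mod 191: [114, 8, 148, 64, 38, 130, 113, 85, 140, 107, 165, 92, 174, 163, 55, 158, 58, 118, 82, 180, 83, 103, 91, 60, 155, 98, 94, 20, 179, 160, 95, 134, 187, 117, 159, 172, 126, 39, 53, 121, 42, 13, 145, 104, 14, 68, 112, 162, 132, 150, 101, 54, 44, 50, 161, 18, 142, 144, 181, 6, 111, 48, 124, 2, 37, 16, 105, 128, 76, 69, 35, 170, 89, 23, 139, 184, 157, 135, 110, 125, 116, 45, 164, 169, 166, 15, 182, 120, 119, 5, 188, 40, 167, 129, 190, 77, 183, 43, 127, 153, 61, 78, 106, 51, 84, 26, 99, 17, 28, 136, 33, 133, 73, 109, 11, 108, 88, 100, 131, 36, 93, 97, 171, 12, 31, 96, 57, 4, 74, 32, 19, 65, 152, 138, 70, 149, 178, 46, 87, 177, 123, 79, 29, 59, 41, 90, 137, 147, 141, 30, 173, 49, 47, 10, 185, 80, 143, 67, 189, 154, 175, 86, 63, 115, 122, 156, 21, 102, 168, 52, 7, 34, 56, 81, 66, 75, 146, 27, 22, 25, 176, 9, 71, 72, 186, 3, 151, 24, 62, 1]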